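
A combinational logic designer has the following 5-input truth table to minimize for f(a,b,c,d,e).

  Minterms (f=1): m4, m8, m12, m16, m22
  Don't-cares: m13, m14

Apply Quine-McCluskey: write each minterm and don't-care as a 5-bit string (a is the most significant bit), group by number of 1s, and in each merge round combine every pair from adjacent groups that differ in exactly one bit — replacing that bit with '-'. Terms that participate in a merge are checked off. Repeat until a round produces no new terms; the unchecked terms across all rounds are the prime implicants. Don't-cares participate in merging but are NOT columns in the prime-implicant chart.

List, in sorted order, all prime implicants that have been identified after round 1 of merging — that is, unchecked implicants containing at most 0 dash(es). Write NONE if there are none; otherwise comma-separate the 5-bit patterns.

Round 0: 00100✓ 01000✓ 01100✓ 01101✓ 01110✓ 10000 10110
Round 1: 0-100 01-00 011-0 0110-
PIs = {0-100, 01-00, 011-0, 0110-, 10000, 10110}

10000, 10110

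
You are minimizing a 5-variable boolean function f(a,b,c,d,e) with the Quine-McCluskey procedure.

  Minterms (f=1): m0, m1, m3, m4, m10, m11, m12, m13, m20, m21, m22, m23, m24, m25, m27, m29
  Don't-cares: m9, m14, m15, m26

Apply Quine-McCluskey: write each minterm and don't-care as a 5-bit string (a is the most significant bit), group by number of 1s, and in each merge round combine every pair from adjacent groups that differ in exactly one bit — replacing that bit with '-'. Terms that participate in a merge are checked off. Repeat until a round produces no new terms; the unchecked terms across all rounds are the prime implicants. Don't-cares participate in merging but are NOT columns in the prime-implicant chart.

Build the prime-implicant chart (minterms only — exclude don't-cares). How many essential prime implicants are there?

3

Round 0: 00000✓ 00001✓ 00011✓ 00100✓ 01001✓ 01010✓ 01011✓ 01100✓ 01101✓ 01110✓ 01111✓ 10100✓ 10101✓ 10110✓ 10111✓ 11000✓ 11001✓ 11010✓ 11011✓ 11101✓
Round 1: -0100 -1001✓ -1010✓ -1011✓ -1101✓ 0-001✓ 0-011✓ 0-100 00-00 000-1✓ 0000- 01-01✓ 01-10✓ 01-11✓ 010-1✓ 0101-✓ 011-0✓ 011-1✓ 0110-✓ 0111-✓ 1-101 101-0✓ 101-1✓ 1010-✓ 1011-✓ 11-01✓ 110-0✓ 110-1✓ 1100-✓ 1101-✓
Round 2: -1-01 -10-1 -101- 0-0-1 01--1 01-1- 011-- 101-- 110--
PIs = {-0100, -1-01, -10-1, -101-, 0-0-1, 0-100, 00-00, 0000-, 01--1, 01-1-, 011--, 1-101, 101--, 110--}
Coverage chart:
  m0: 00-00,0000-
  m1: 0-0-1,0000-
  m3: 0-0-1 ←essential
  m4: -0100,0-100,00-00
  m10: -101-,01-1-
  m11: -10-1,-101-,0-0-1,01--1,01-1-
  m12: 0-100,011--
  m13: -1-01,01--1,011--
  m20: -0100,101--
  m21: 1-101,101--
  m22: 101-- ←essential
  m23: 101-- ←essential
  m24: 110-- ←essential
  m25: -1-01,-10-1,110--
  m27: -10-1,-101-,110--
  m29: -1-01,1-101
Essential: 0-0-1, 101--, 110--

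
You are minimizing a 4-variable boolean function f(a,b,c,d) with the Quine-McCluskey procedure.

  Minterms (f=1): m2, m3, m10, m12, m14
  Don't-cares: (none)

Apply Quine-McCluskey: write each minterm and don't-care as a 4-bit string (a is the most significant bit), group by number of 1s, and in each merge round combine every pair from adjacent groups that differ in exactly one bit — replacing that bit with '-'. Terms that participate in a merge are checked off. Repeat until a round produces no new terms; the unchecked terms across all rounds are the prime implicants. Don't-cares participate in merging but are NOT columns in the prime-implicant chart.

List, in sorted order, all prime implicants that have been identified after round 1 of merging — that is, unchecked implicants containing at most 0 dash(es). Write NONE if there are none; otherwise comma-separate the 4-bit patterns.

Round 0: 0010✓ 0011✓ 1010✓ 1100✓ 1110✓
Round 1: -010 001- 1-10 11-0
PIs = {-010, 001-, 1-10, 11-0}

NONE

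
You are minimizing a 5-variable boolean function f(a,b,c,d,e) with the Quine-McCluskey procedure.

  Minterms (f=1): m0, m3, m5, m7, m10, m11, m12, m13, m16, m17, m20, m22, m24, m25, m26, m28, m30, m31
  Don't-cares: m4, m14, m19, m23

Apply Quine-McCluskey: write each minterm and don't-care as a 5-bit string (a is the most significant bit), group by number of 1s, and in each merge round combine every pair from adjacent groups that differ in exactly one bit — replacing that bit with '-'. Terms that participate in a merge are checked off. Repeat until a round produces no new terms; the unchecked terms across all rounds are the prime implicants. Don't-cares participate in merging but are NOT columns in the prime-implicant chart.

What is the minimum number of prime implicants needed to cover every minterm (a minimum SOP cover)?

size-2^0 implicants → 00000(✓)  00011(✓)  00100(✓)  00101(✓)  00111(✓)  01010(✓)  01011(✓)  01100(✓)  01101(✓)  01110(✓)  10000(✓)  10001(✓)  10011(✓)  10100(✓)  10110(✓)  10111(✓)  11000(✓)  11001(✓)  11010(✓)  11100(✓)  11110(✓)  11111(✓)
size-2^1 implicants → -0000(✓)  -0011(✓)  -0100(✓)  -0111(✓)  -1010(✓)  -1100(✓)  -1110(✓)  0-011  0-100(✓)  0-101(✓)  00-00(✓)  00-11(✓)  001-1  0010-(✓)  01-10(✓)  0101-  011-0(✓)  0110-(✓)  1-000(✓)  1-001(✓)  1-100(✓)  1-110(✓)  1-111(✓)  10-00(✓)  10-11(✓)  100-1  1000-(✓)  101-0(✓)  1011-(✓)  11-00(✓)  11-10(✓)  110-0(✓)  1100-(✓)  111-0(✓)  1111-(✓)
size-2^2 implicants → --100  -0-00  -0-11  -1-10  -11-0  0-10-  1--00  1-00-  1-1-0  1-11-  11--0
Unchecked terms (primes): --100, -0-00, -0-11, -1-10, -11-0, 0-011, 0-10-, 001-1, 0101-, 1--00, 1-00-, 1-1-0, 1-11-, 100-1, 11--0
Minterm coverage:
  m0 ⊆ -0-00 [E]
  m3 ⊆ -0-11,0-011
  m5 ⊆ 0-10-,001-1
  m7 ⊆ -0-11,001-1
  m10 ⊆ -1-10,0101-
  m11 ⊆ 0-011,0101-
  m12 ⊆ --100,-11-0,0-10-
  m13 ⊆ 0-10- [E]
  m16 ⊆ -0-00,1--00,1-00-
  m17 ⊆ 1-00-,100-1
  m20 ⊆ --100,-0-00,1--00,1-1-0
  m22 ⊆ 1-1-0,1-11-
  m24 ⊆ 1--00,1-00-,11--0
  m25 ⊆ 1-00- [E]
  m26 ⊆ -1-10,11--0
  m28 ⊆ --100,-11-0,1--00,1-1-0,11--0
  m30 ⊆ -1-10,-11-0,1-1-0,1-11-,11--0
  m31 ⊆ 1-11- [E]
E = {-0-00, 0-10-, 1-00-, 1-11-}
Petrick residual → -0-11, 0101-, 11--0
Cover = b'd'e' + b'de + a'cd' + a'bc'd + ac'd' + acd + abe'  |cover|=7

7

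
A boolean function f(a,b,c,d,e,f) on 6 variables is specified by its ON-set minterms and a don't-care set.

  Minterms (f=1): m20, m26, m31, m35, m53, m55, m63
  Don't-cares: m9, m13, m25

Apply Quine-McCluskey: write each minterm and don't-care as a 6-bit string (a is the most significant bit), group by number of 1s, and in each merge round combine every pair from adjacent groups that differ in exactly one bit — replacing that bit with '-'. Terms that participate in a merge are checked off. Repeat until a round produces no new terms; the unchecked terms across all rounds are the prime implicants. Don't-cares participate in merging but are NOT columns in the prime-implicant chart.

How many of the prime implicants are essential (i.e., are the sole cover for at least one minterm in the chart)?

5

size-2^0 implicants → 001001(✓)  001101(✓)  010100  011001(✓)  011010  011111(✓)  100011  110101(✓)  110111(✓)  111111(✓)
size-2^1 implicants → -11111  0-1001  001-01  11-111  1101-1
Unchecked terms (primes): -11111, 0-1001, 001-01, 010100, 011010, 100011, 11-111, 1101-1
Minterm coverage:
  m20 ⊆ 010100 [E]
  m26 ⊆ 011010 [E]
  m31 ⊆ -11111 [E]
  m35 ⊆ 100011 [E]
  m53 ⊆ 1101-1 [E]
  m55 ⊆ 11-111,1101-1
  m63 ⊆ -11111,11-111
E = {-11111, 010100, 011010, 100011, 1101-1}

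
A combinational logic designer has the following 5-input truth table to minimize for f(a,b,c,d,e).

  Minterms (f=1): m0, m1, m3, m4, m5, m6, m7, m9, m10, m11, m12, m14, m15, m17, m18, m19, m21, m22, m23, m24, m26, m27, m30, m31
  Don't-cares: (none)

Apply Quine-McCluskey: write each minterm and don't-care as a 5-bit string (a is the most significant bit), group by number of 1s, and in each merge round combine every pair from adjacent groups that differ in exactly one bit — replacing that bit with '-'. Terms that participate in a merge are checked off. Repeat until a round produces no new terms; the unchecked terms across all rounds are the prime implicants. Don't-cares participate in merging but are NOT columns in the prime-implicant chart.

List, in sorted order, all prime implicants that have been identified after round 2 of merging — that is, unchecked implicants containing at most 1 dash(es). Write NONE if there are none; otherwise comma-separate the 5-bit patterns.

size-2^0 implicants → 00000(✓)  00001(✓)  00011(✓)  00100(✓)  00101(✓)  00110(✓)  00111(✓)  01001(✓)  01010(✓)  01011(✓)  01100(✓)  01110(✓)  01111(✓)  10001(✓)  10010(✓)  10011(✓)  10101(✓)  10110(✓)  10111(✓)  11000(✓)  11010(✓)  11011(✓)  11110(✓)  11111(✓)
size-2^1 implicants → -0001(✓)  -0011(✓)  -0101(✓)  -0110(✓)  -0111(✓)  -1010(✓)  -1011(✓)  -1110(✓)  -1111(✓)  0-001(✓)  0-011(✓)  0-100(✓)  0-110(✓)  0-111(✓)  00-00(✓)  00-01(✓)  00-11(✓)  000-1(✓)  0000-(✓)  001-0(✓)  001-1(✓)  0010-(✓)  0011-(✓)  01-10(✓)  01-11(✓)  010-1(✓)  0101-(✓)  011-0(✓)  0111-(✓)  1-010(✓)  1-011(✓)  1-110(✓)  1-111(✓)  10-01(✓)  10-10(✓)  10-11(✓)  100-1(✓)  1001-(✓)  101-1(✓)  1011-(✓)  11-10(✓)  11-11(✓)  110-0  1101-(✓)  1111-(✓)
size-2^2 implicants → --011(✓)  --110(✓)  --111(✓)  -0-01(✓)  -0-11(✓)  -00-1(✓)  -01-1(✓)  -011-(✓)  -1-10(✓)  -1-11(✓)  -101-(✓)  -111-(✓)  0--11(✓)  0-0-1  0-1-0  0-11-(✓)  00--1(✓)  00-0-  001--  01-1-(✓)  1--10(✓)  1--11(✓)  1-01-(✓)  1-11-(✓)  10--1(✓)  10-1-(✓)  11-1-(✓)
size-2^3 implicants → ---11  --11-  -0--1  -1-1-  1--1-
Unchecked terms (primes): ---11, --11-, -0--1, -1-1-, 0-0-1, 0-1-0, 00-0-, 001--, 1--1-, 110-0

110-0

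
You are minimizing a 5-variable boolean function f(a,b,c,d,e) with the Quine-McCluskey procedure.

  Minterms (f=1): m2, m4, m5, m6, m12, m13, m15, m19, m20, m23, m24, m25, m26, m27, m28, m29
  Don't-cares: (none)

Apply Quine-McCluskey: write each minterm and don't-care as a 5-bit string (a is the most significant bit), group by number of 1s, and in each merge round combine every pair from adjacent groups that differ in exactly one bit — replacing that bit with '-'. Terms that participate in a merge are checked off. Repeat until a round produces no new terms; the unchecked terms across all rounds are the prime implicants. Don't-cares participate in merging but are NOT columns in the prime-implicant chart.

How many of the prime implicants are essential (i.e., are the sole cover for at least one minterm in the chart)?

6

size-2^0 implicants → 00010(✓)  00100(✓)  00101(✓)  00110(✓)  01100(✓)  01101(✓)  01111(✓)  10011(✓)  10100(✓)  10111(✓)  11000(✓)  11001(✓)  11010(✓)  11011(✓)  11100(✓)  11101(✓)
size-2^1 implicants → -0100(✓)  -1100(✓)  -1101(✓)  0-100(✓)  0-101(✓)  00-10  001-0  0010-(✓)  011-1  0110-(✓)  1-011  1-100(✓)  10-11  11-00(✓)  11-01(✓)  110-0(✓)  110-1(✓)  1100-(✓)  1101-(✓)  1110-(✓)
size-2^2 implicants → --100  -110-  0-10-  11-0-  110--
Unchecked terms (primes): --100, -110-, 0-10-, 00-10, 001-0, 011-1, 1-011, 10-11, 11-0-, 110--
Minterm coverage:
  m2 ⊆ 00-10 [E]
  m4 ⊆ --100,0-10-,001-0
  m5 ⊆ 0-10- [E]
  m6 ⊆ 00-10,001-0
  m12 ⊆ --100,-110-,0-10-
  m13 ⊆ -110-,0-10-,011-1
  m15 ⊆ 011-1 [E]
  m19 ⊆ 1-011,10-11
  m20 ⊆ --100 [E]
  m23 ⊆ 10-11 [E]
  m24 ⊆ 11-0-,110--
  m25 ⊆ 11-0-,110--
  m26 ⊆ 110-- [E]
  m27 ⊆ 1-011,110--
  m28 ⊆ --100,-110-,11-0-
  m29 ⊆ -110-,11-0-
E = {--100, 0-10-, 00-10, 011-1, 10-11, 110--}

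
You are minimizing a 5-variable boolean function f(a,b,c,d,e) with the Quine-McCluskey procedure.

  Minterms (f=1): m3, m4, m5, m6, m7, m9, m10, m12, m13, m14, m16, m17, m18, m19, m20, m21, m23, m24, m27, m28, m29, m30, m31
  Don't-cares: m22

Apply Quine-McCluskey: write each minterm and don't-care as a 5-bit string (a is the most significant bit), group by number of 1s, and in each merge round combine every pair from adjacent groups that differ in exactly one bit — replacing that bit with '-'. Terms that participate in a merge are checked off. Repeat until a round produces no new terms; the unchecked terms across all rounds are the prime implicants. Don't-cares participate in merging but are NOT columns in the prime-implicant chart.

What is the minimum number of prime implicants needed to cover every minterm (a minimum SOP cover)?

8

size-2^0 implicants → 00011(✓)  00100(✓)  00101(✓)  00110(✓)  00111(✓)  01001(✓)  01010(✓)  01100(✓)  01101(✓)  01110(✓)  10000(✓)  10001(✓)  10010(✓)  10011(✓)  10100(✓)  10101(✓)  10110(✓)  10111(✓)  11000(✓)  11011(✓)  11100(✓)  11101(✓)  11110(✓)  11111(✓)
size-2^1 implicants → -0011(✓)  -0100(✓)  -0101(✓)  -0110(✓)  -0111(✓)  -1100(✓)  -1101(✓)  -1110(✓)  0-100(✓)  0-101(✓)  0-110(✓)  00-11(✓)  001-0(✓)  001-1(✓)  0010-(✓)  0011-(✓)  01-01  01-10  011-0(✓)  0110-(✓)  1-000(✓)  1-011(✓)  1-100(✓)  1-101(✓)  1-110(✓)  1-111(✓)  10-00(✓)  10-01(✓)  10-10(✓)  10-11(✓)  100-0(✓)  100-1(✓)  1000-(✓)  1001-(✓)  101-0(✓)  101-1(✓)  1010-(✓)  1011-(✓)  11-00(✓)  11-11(✓)  111-0(✓)  111-1(✓)  1110-(✓)  1111-(✓)
size-2^2 implicants → --100(✓)  --101(✓)  --110(✓)  -0-11  -01-0(✓)  -01-1(✓)  -010-(✓)  -011-(✓)  -11-0(✓)  -110-(✓)  0-1-0(✓)  0-10-(✓)  001--(✓)  1--00  1--11  1-1-0(✓)  1-1-1(✓)  1-10-(✓)  1-11-(✓)  10--0(✓)  10--1(✓)  10-0-(✓)  10-1-(✓)  100--(✓)  101--(✓)  111--(✓)
size-2^3 implicants → --1-0  --10-  -01--  1-1--  10---
Unchecked terms (primes): --1-0, --10-, -0-11, -01--, 01-01, 01-10, 1--00, 1--11, 1-1--, 10---
Minterm coverage:
  m3 ⊆ -0-11 [E]
  m4 ⊆ --1-0,--10-,-01--
  m5 ⊆ --10-,-01--
  m6 ⊆ --1-0,-01--
  m7 ⊆ -0-11,-01--
  m9 ⊆ 01-01 [E]
  m10 ⊆ 01-10 [E]
  m12 ⊆ --1-0,--10-
  m13 ⊆ --10-,01-01
  m14 ⊆ --1-0,01-10
  m16 ⊆ 1--00,10---
  m17 ⊆ 10--- [E]
  m18 ⊆ 10--- [E]
  m19 ⊆ -0-11,1--11,10---
  m20 ⊆ --1-0,--10-,-01--,1--00,1-1--,10---
  m21 ⊆ --10-,-01--,1-1--,10---
  m23 ⊆ -0-11,-01--,1--11,1-1--,10---
  m24 ⊆ 1--00 [E]
  m27 ⊆ 1--11 [E]
  m28 ⊆ --1-0,--10-,1--00,1-1--
  m29 ⊆ --10-,1-1--
  m30 ⊆ --1-0,1-1--
  m31 ⊆ 1--11,1-1--
E = {-0-11, 01-01, 01-10, 1--00, 1--11, 10---}
Petrick residual → --1-0, --10-
Cover = ce' + cd' + b'de + a'bd'e + a'bde' + ad'e' + ade + ab'  |cover|=8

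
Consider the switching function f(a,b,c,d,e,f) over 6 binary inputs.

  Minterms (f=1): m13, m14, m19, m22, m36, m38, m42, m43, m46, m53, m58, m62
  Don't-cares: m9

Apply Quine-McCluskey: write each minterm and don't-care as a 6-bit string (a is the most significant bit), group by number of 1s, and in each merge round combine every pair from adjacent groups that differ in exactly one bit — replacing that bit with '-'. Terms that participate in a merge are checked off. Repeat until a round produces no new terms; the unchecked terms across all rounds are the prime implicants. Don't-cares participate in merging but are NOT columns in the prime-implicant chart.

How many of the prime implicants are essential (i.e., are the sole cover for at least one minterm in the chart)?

Round 0: 001001✓ 001101✓ 001110✓ 010011 010110 100100✓ 100110✓ 101010✓ 101011✓ 101110✓ 110101 111010✓ 111110✓
Round 1: -01110 001-01 1-1010✓ 1-1110✓ 10-110 1001-0 101-10✓ 10101- 111-10✓
Round 2: 1-1-10
PIs = {-01110, 001-01, 010011, 010110, 1-1-10, 10-110, 1001-0, 10101-, 110101}
Coverage chart:
  m13: 001-01 ←essential
  m14: -01110 ←essential
  m19: 010011 ←essential
  m22: 010110 ←essential
  m36: 1001-0 ←essential
  m38: 10-110,1001-0
  m42: 1-1-10,10101-
  m43: 10101- ←essential
  m46: -01110,1-1-10,10-110
  m53: 110101 ←essential
  m58: 1-1-10 ←essential
  m62: 1-1-10 ←essential
Essential: -01110, 001-01, 010011, 010110, 1-1-10, 1001-0, 10101-, 110101

8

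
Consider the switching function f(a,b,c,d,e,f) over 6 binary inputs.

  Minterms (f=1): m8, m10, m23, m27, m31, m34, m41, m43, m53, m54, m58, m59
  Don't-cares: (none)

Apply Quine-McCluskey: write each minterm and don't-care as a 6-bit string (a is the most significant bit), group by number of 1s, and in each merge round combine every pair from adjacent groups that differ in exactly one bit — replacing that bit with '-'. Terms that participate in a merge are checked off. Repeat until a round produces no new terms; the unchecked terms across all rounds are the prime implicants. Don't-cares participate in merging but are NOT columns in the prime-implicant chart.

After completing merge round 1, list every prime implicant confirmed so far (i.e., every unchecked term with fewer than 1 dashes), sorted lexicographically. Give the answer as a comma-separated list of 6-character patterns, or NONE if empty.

100010, 110101, 110110

size-2^0 implicants → 001000(✓)  001010(✓)  010111(✓)  011011(✓)  011111(✓)  100010  101001(✓)  101011(✓)  110101  110110  111010(✓)  111011(✓)
size-2^1 implicants → -11011  0010-0  01-111  011-11  1-1011  1010-1  11101-
Unchecked terms (primes): -11011, 0010-0, 01-111, 011-11, 1-1011, 100010, 1010-1, 110101, 110110, 11101-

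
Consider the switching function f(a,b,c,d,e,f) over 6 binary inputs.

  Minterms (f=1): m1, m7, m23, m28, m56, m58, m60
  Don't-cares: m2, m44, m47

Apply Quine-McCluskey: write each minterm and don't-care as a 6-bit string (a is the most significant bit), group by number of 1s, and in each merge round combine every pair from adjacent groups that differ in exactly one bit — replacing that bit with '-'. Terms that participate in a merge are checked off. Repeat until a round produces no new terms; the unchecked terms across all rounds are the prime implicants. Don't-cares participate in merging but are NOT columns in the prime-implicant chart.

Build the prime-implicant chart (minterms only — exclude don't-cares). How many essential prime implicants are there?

[col 0] 000001, 000010, 000111*, 010111*, 011100*, 101100*, 101111, 111000*, 111010*, 111100*
[col 1] -11100, 0-0111, 1-1100, 111-00, 1110-0
Prime implicants: -11100, 0-0111, 000001, 000010, 1-1100, 101111, 111-00, 1110-0
PI chart (minterm → PIs covering it):
  1 | 000001  (sole → essential)
  7 | 0-0111  (sole → essential)
  23 | 0-0111  (sole → essential)
  28 | -11100  (sole → essential)
  56 | 111-00,1110-0
  58 | 1110-0  (sole → essential)
  60 | -11100,1-1100,111-00
Essential prime implicants: -11100, 0-0111, 000001, 1110-0

4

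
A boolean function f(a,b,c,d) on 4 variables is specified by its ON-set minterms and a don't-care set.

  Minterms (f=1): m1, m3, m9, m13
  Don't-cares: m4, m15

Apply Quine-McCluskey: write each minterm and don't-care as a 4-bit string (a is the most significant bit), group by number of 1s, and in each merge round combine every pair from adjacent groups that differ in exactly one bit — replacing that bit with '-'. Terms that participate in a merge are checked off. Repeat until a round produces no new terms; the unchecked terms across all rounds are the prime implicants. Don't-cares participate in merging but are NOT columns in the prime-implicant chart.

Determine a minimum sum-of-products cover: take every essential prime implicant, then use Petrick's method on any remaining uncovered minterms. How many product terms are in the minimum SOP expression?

Round 0: 0001✓ 0011✓ 0100 1001✓ 1101✓ 1111✓
Round 1: -001 00-1 1-01 11-1
PIs = {-001, 00-1, 0100, 1-01, 11-1}
Coverage chart:
  m1: -001,00-1
  m3: 00-1 ←essential
  m9: -001,1-01
  m13: 1-01,11-1
Essential: 00-1
Petrick residual → 1-01
Min cover (2 terms): a'b'd + ac'd

2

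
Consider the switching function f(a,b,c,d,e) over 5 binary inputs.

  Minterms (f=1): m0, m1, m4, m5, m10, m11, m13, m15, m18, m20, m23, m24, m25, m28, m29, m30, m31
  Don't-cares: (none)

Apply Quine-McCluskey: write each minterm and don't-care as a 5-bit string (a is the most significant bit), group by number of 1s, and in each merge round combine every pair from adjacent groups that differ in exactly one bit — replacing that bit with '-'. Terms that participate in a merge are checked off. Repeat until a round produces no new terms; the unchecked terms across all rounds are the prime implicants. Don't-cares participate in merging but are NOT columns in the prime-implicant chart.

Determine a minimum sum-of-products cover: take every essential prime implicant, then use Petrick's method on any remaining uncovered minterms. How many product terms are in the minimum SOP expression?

8

[col 0] 00000*, 00001*, 00100*, 00101*, 01010*, 01011*, 01101*, 01111*, 10010, 10100*, 10111*, 11000*, 11001*, 11100*, 11101*, 11110*, 11111*
[col 1] -0100, -1101*, -1111*, 0-101, 00-00*, 00-01*, 0000-*, 0010-*, 01-11, 0101-, 011-1*, 1-100, 1-111, 11-00*, 11-01*, 1100-*, 111-0*, 111-1*, 1110-*, 1111-*
[col 2] -11-1, 00-0-, 11-0-, 111--
Prime implicants: -0100, -11-1, 0-101, 00-0-, 01-11, 0101-, 1-100, 1-111, 10010, 11-0-, 111--
PI chart (minterm → PIs covering it):
  0 | 00-0-  (sole → essential)
  1 | 00-0-  (sole → essential)
  4 | -0100,00-0-
  5 | 0-101,00-0-
  10 | 0101-  (sole → essential)
  11 | 01-11,0101-
  13 | -11-1,0-101
  15 | -11-1,01-11
  18 | 10010  (sole → essential)
  20 | -0100,1-100
  23 | 1-111  (sole → essential)
  24 | 11-0-  (sole → essential)
  25 | 11-0-  (sole → essential)
  28 | 1-100,11-0-,111--
  29 | -11-1,11-0-,111--
  30 | 111--  (sole → essential)
  31 | -11-1,1-111,111--
Essential prime implicants: 00-0-, 0101-, 1-111, 10010, 11-0-, 111--
Petrick residual → -0100, -11-1
Minimum SOP uses 8 PIs: b'cd'e' + bce + a'b'd' + a'bc'd + acde + ab'c'de' + abd' + abc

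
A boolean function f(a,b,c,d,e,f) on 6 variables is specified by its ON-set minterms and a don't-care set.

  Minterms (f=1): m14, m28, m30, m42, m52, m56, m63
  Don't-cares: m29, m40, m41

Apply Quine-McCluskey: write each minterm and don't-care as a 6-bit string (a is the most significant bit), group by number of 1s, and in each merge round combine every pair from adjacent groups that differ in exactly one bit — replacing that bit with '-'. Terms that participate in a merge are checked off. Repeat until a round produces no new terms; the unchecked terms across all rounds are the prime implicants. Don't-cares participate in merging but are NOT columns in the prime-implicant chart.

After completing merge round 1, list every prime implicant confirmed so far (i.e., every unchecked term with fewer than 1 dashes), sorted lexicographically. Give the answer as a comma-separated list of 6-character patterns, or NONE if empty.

110100, 111111

[col 0] 001110*, 011100*, 011101*, 011110*, 101000*, 101001*, 101010*, 110100, 111000*, 111111
[col 1] 0-1110, 0111-0, 01110-, 1-1000, 1010-0, 10100-
Prime implicants: 0-1110, 0111-0, 01110-, 1-1000, 1010-0, 10100-, 110100, 111111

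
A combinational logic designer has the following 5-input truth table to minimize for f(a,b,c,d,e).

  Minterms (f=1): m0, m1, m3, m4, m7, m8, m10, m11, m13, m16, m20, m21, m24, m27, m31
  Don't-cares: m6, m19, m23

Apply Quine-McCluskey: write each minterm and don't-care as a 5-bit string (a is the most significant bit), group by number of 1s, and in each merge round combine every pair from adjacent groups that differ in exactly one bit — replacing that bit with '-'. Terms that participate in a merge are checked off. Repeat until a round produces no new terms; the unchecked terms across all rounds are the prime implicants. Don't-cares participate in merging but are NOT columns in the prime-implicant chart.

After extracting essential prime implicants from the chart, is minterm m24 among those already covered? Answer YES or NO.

size-2^0 implicants → 00000(✓)  00001(✓)  00011(✓)  00100(✓)  00110(✓)  00111(✓)  01000(✓)  01010(✓)  01011(✓)  01101  10000(✓)  10011(✓)  10100(✓)  10101(✓)  10111(✓)  11000(✓)  11011(✓)  11111(✓)
size-2^1 implicants → -0000(✓)  -0011(✓)  -0100(✓)  -0111(✓)  -1000(✓)  -1011(✓)  0-000(✓)  0-011(✓)  00-00(✓)  00-11(✓)  000-1  0000-  001-0  0011-  010-0  0101-  1-000(✓)  1-011(✓)  1-111(✓)  10-00(✓)  10-11(✓)  101-1  1010-  11-11(✓)
size-2^2 implicants → --000  --011  -0-00  -0-11  1--11
Unchecked terms (primes): --000, --011, -0-00, -0-11, 000-1, 0000-, 001-0, 0011-, 010-0, 0101-, 01101, 1--11, 101-1, 1010-
Minterm coverage:
  m0 ⊆ --000,-0-00,0000-
  m1 ⊆ 000-1,0000-
  m3 ⊆ --011,-0-11,000-1
  m4 ⊆ -0-00,001-0
  m7 ⊆ -0-11,0011-
  m8 ⊆ --000,010-0
  m10 ⊆ 010-0,0101-
  m11 ⊆ --011,0101-
  m13 ⊆ 01101 [E]
  m16 ⊆ --000,-0-00
  m20 ⊆ -0-00,1010-
  m21 ⊆ 101-1,1010-
  m24 ⊆ --000 [E]
  m27 ⊆ --011,1--11
  m31 ⊆ 1--11 [E]
E = {--000, 01101, 1--11}

YES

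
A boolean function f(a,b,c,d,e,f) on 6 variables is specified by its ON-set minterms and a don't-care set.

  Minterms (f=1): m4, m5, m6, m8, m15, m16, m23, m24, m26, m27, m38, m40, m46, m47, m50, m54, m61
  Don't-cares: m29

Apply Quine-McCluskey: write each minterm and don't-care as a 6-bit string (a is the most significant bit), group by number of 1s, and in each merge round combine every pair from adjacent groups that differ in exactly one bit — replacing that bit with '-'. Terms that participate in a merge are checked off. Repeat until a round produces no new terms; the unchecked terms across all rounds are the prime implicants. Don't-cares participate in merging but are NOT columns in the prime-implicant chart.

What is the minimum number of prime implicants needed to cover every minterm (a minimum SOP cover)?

[col 0] 000100*, 000101*, 000110*, 001000*, 001111*, 010000*, 010111, 011000*, 011010*, 011011*, 011101*, 100110*, 101000*, 101110*, 101111*, 110010*, 110110*, 111101*
[col 1] -00110, -01000, -01111, -11101, 0-1000, 0001-0, 00010-, 01-000, 0110-0, 01101-, 1-0110, 10-110, 10111-, 110-10
Prime implicants: -00110, -01000, -01111, -11101, 0-1000, 0001-0, 00010-, 01-000, 010111, 0110-0, 01101-, 1-0110, 10-110, 10111-, 110-10
PI chart (minterm → PIs covering it):
  4 | 0001-0,00010-
  5 | 00010-  (sole → essential)
  6 | -00110,0001-0
  8 | -01000,0-1000
  15 | -01111  (sole → essential)
  16 | 01-000  (sole → essential)
  23 | 010111  (sole → essential)
  24 | 0-1000,01-000,0110-0
  26 | 0110-0,01101-
  27 | 01101-  (sole → essential)
  38 | -00110,1-0110,10-110
  40 | -01000  (sole → essential)
  46 | 10-110,10111-
  47 | -01111,10111-
  50 | 110-10  (sole → essential)
  54 | 1-0110,110-10
  61 | -11101  (sole → essential)
Essential prime implicants: -01000, -01111, -11101, 00010-, 01-000, 010111, 01101-, 110-10
Petrick residual → -00110, 10-110
Minimum SOP uses 10 PIs: b'c'def' + b'cd'e'f' + b'cdef + bcde'f + a'b'c'de' + a'bd'e'f' + a'bc'def + a'bcd'e + ab'def' + abc'ef'

10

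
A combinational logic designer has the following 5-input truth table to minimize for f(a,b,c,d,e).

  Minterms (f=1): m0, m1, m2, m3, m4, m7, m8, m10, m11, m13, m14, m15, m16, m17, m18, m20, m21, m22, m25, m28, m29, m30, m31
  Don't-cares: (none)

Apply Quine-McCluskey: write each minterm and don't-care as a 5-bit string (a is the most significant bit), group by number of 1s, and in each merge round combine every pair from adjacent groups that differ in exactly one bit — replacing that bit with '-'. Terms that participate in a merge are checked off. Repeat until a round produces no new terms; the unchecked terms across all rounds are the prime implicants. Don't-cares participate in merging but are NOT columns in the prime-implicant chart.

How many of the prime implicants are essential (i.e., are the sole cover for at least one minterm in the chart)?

Round 0: 00000✓ 00001✓ 00010✓ 00011✓ 00100✓ 00111✓ 01000✓ 01010✓ 01011✓ 01101✓ 01110✓ 01111✓ 10000✓ 10001✓ 10010✓ 10100✓ 10101✓ 10110✓ 11001✓ 11100✓ 11101✓ 11110✓ 11111✓
Round 1: -0000✓ -0001✓ -0010✓ -0100✓ -1101✓ -1110✓ -1111✓ 0-000✓ 0-010✓ 0-011✓ 0-111✓ 00-00✓ 00-11✓ 000-0✓ 000-1✓ 0000-✓ 0001-✓ 01-10✓ 01-11✓ 010-0✓ 0101-✓ 011-1✓ 0111-✓ 1-001✓ 1-100✓ 1-101✓ 1-110✓ 10-00✓ 10-01✓ 10-10✓ 100-0✓ 1000-✓ 101-0✓ 1010-✓ 11-01✓ 111-0✓ 111-1✓ 1110-✓ 1111-✓
Round 2: -0-00 -00-0 -000- -11-1 -111- 0--11 0-0-0 0-01- 000-- 01-1- 1--01 1-1-0 1-10- 10--0 10-0- 111--
PIs = {-0-00, -00-0, -000-, -11-1, -111-, 0--11, 0-0-0, 0-01-, 000--, 01-1-, 1--01, 1-1-0, 1-10-, 10--0, 10-0-, 111--}
Coverage chart:
  m0: -0-00,-00-0,-000-,0-0-0,000--
  m1: -000-,000--
  m2: -00-0,0-0-0,0-01-,000--
  m3: 0--11,0-01-,000--
  m4: -0-00 ←essential
  m7: 0--11 ←essential
  m8: 0-0-0 ←essential
  m10: 0-0-0,0-01-,01-1-
  m11: 0--11,0-01-,01-1-
  m13: -11-1 ←essential
  m14: -111-,01-1-
  m15: -11-1,-111-,0--11,01-1-
  m16: -0-00,-00-0,-000-,10--0,10-0-
  m17: -000-,1--01,10-0-
  m18: -00-0,10--0
  m20: -0-00,1-1-0,1-10-,10--0,10-0-
  m21: 1--01,1-10-,10-0-
  m22: 1-1-0,10--0
  m25: 1--01 ←essential
  m28: 1-1-0,1-10-,111--
  m29: -11-1,1--01,1-10-,111--
  m30: -111-,1-1-0,111--
  m31: -11-1,-111-,111--
Essential: -0-00, -11-1, 0--11, 0-0-0, 1--01

5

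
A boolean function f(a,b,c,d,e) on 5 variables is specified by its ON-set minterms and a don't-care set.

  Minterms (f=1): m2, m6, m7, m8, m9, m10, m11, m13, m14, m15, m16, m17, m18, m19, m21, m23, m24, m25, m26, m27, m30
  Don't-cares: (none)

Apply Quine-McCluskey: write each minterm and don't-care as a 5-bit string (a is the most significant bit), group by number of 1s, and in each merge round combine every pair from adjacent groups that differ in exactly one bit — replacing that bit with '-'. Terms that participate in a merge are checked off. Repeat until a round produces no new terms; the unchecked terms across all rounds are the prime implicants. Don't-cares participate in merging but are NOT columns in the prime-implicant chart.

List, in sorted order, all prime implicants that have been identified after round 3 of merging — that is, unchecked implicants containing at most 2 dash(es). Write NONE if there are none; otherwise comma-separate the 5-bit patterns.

--010, -0111, -1-10, 0--10, 0-11-, 01--1, 01-1-, 10--1

size-2^0 implicants → 00010(✓)  00110(✓)  00111(✓)  01000(✓)  01001(✓)  01010(✓)  01011(✓)  01101(✓)  01110(✓)  01111(✓)  10000(✓)  10001(✓)  10010(✓)  10011(✓)  10101(✓)  10111(✓)  11000(✓)  11001(✓)  11010(✓)  11011(✓)  11110(✓)
size-2^1 implicants → -0010(✓)  -0111  -1000(✓)  -1001(✓)  -1010(✓)  -1011(✓)  -1110(✓)  0-010(✓)  0-110(✓)  0-111(✓)  00-10(✓)  0011-(✓)  01-01(✓)  01-10(✓)  01-11(✓)  010-0(✓)  010-1(✓)  0100-(✓)  0101-(✓)  011-1(✓)  0111-(✓)  1-000(✓)  1-001(✓)  1-010(✓)  1-011(✓)  10-01(✓)  10-11(✓)  100-0(✓)  100-1(✓)  1000-(✓)  1001-(✓)  101-1(✓)  11-10(✓)  110-0(✓)  110-1(✓)  1100-(✓)  1101-(✓)
size-2^2 implicants → --010  -1-10  -10-0(✓)  -10-1(✓)  -100-(✓)  -101-(✓)  0--10  0-11-  01--1  01-1-  010--(✓)  1-0-0(✓)  1-0-1(✓)  1-00-(✓)  1-01-(✓)  10--1  100--(✓)  110--(✓)
size-2^3 implicants → -10--  1-0--
Unchecked terms (primes): --010, -0111, -1-10, -10--, 0--10, 0-11-, 01--1, 01-1-, 1-0--, 10--1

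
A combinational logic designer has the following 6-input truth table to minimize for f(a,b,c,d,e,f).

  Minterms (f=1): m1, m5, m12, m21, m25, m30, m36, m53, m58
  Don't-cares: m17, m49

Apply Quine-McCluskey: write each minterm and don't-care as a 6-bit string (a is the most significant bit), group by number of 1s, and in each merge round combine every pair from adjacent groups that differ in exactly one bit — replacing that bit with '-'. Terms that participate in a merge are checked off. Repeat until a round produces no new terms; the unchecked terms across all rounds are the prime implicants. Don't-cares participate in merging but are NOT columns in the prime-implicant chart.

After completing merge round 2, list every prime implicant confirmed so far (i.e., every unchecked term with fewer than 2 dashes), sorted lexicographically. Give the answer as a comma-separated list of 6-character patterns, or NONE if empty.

Round 0: 000001✓ 000101✓ 001100 010001✓ 010101✓ 011001✓ 011110 100100 110001✓ 110101✓ 111010
Round 1: -10001✓ -10101✓ 0-0001✓ 0-0101✓ 000-01✓ 01-001 010-01✓ 110-01✓
Round 2: -10-01 0-0-01
PIs = {-10-01, 0-0-01, 001100, 01-001, 011110, 100100, 111010}

001100, 01-001, 011110, 100100, 111010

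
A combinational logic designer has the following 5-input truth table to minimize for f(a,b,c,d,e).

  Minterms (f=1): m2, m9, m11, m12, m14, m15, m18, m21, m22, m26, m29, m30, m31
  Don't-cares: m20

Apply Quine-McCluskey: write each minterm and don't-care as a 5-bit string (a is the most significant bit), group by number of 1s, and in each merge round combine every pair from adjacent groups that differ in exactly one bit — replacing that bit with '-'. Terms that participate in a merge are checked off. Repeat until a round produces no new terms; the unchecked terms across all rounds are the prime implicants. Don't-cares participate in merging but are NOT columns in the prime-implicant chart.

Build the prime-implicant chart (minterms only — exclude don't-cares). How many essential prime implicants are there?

[col 0] 00010*, 01001*, 01011*, 01100*, 01110*, 01111*, 10010*, 10100*, 10101*, 10110*, 11010*, 11101*, 11110*, 11111*
[col 1] -0010, -1110*, -1111*, 01-11, 010-1, 011-0, 0111-*, 1-010*, 1-101, 1-110*, 10-10*, 101-0, 1010-, 11-10*, 111-1, 1111-*
[col 2] -111-, 1--10
Prime implicants: -0010, -111-, 01-11, 010-1, 011-0, 1--10, 1-101, 101-0, 1010-, 111-1
PI chart (minterm → PIs covering it):
  2 | -0010  (sole → essential)
  9 | 010-1  (sole → essential)
  11 | 01-11,010-1
  12 | 011-0  (sole → essential)
  14 | -111-,011-0
  15 | -111-,01-11
  18 | -0010,1--10
  21 | 1-101,1010-
  22 | 1--10,101-0
  26 | 1--10  (sole → essential)
  29 | 1-101,111-1
  30 | -111-,1--10
  31 | -111-,111-1
Essential prime implicants: -0010, 010-1, 011-0, 1--10

4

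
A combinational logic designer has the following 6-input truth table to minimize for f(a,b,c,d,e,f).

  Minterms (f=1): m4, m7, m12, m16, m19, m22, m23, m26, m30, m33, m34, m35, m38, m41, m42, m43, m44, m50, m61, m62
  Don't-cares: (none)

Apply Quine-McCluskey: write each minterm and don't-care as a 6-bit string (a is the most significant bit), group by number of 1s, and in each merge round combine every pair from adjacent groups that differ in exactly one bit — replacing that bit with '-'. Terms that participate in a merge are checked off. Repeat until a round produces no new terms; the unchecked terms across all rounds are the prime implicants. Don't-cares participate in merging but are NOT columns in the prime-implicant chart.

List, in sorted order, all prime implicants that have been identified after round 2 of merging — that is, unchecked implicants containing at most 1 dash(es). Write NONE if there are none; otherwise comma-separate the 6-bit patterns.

-01100, -11110, 0-0111, 00-100, 01-110, 010-11, 010000, 01011-, 011-10, 1-0010, 100-10, 111101

[col 0] 000100*, 000111*, 001100*, 010000, 010011*, 010110*, 010111*, 011010*, 011110*, 100001*, 100010*, 100011*, 100110*, 101001*, 101010*, 101011*, 101100*, 110010*, 111101, 111110*
[col 1] -01100, -11110, 0-0111, 00-100, 01-110, 010-11, 01011-, 011-10, 1-0010, 10-001*, 10-010*, 10-011*, 100-10, 1000-1*, 10001-*, 1010-1*, 10101-*
[col 2] 10-0-1, 10-01-
Prime implicants: -01100, -11110, 0-0111, 00-100, 01-110, 010-11, 010000, 01011-, 011-10, 1-0010, 10-0-1, 10-01-, 100-10, 111101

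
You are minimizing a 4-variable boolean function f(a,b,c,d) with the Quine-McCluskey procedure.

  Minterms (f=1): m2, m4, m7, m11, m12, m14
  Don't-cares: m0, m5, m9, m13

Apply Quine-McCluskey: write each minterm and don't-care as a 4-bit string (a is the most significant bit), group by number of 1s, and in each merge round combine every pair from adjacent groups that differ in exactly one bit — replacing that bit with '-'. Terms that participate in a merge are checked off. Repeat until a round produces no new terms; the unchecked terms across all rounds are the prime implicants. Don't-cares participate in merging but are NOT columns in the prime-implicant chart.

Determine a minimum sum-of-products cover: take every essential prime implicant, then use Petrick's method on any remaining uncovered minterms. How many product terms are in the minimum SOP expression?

size-2^0 implicants → 0000(✓)  0010(✓)  0100(✓)  0101(✓)  0111(✓)  1001(✓)  1011(✓)  1100(✓)  1101(✓)  1110(✓)
size-2^1 implicants → -100(✓)  -101(✓)  0-00  00-0  01-1  010-(✓)  1-01  10-1  11-0  110-(✓)
size-2^2 implicants → -10-
Unchecked terms (primes): -10-, 0-00, 00-0, 01-1, 1-01, 10-1, 11-0
Minterm coverage:
  m2 ⊆ 00-0 [E]
  m4 ⊆ -10-,0-00
  m7 ⊆ 01-1 [E]
  m11 ⊆ 10-1 [E]
  m12 ⊆ -10-,11-0
  m14 ⊆ 11-0 [E]
E = {00-0, 01-1, 10-1, 11-0}
Petrick residual → -10-
Cover = bc' + a'b'd' + a'bd + ab'd + abd'  |cover|=5

5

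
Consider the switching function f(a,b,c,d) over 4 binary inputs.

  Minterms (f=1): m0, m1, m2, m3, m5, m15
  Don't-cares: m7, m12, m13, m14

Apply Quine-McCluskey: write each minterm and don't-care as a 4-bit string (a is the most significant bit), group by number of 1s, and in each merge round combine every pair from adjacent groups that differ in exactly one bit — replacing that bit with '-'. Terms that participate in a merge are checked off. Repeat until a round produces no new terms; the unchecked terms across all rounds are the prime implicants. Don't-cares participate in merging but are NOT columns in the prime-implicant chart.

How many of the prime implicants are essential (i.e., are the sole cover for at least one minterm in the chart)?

1

[col 0] 0000*, 0001*, 0010*, 0011*, 0101*, 0111*, 1100*, 1101*, 1110*, 1111*
[col 1] -101*, -111*, 0-01*, 0-11*, 00-0*, 00-1*, 000-*, 001-*, 01-1*, 11-0*, 11-1*, 110-*, 111-*
[col 2] -1-1, 0--1, 00--, 11--
Prime implicants: -1-1, 0--1, 00--, 11--
PI chart (minterm → PIs covering it):
  0 | 00--  (sole → essential)
  1 | 0--1,00--
  2 | 00--  (sole → essential)
  3 | 0--1,00--
  5 | -1-1,0--1
  15 | -1-1,11--
Essential prime implicants: 00--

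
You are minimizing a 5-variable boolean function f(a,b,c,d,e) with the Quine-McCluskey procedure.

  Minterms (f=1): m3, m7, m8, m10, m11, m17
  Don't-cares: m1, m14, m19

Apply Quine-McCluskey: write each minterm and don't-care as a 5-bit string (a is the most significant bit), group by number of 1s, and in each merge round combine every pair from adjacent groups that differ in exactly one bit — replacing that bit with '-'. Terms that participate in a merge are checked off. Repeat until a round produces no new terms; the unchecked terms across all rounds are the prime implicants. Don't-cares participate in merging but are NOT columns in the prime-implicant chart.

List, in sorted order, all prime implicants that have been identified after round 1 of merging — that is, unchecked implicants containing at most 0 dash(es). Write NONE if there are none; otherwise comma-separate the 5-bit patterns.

NONE

[col 0] 00001*, 00011*, 00111*, 01000*, 01010*, 01011*, 01110*, 10001*, 10011*
[col 1] -0001*, -0011*, 0-011, 00-11, 000-1*, 01-10, 010-0, 0101-, 100-1*
[col 2] -00-1
Prime implicants: -00-1, 0-011, 00-11, 01-10, 010-0, 0101-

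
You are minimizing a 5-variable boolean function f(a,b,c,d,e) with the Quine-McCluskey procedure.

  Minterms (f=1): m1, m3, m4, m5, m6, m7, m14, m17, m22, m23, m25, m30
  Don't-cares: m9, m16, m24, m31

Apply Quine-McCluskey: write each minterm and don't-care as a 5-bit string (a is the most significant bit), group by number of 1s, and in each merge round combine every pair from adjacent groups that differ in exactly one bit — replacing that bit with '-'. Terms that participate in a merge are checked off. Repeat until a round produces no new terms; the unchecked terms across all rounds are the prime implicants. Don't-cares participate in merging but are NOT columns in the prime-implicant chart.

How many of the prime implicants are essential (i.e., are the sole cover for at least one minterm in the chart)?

3

Round 0: 00001✓ 00011✓ 00100✓ 00101✓ 00110✓ 00111✓ 01001✓ 01110✓ 10000✓ 10001✓ 10110✓ 10111✓ 11000✓ 11001✓ 11110✓ 11111✓
Round 1: -0001✓ -0110✓ -0111✓ -1001✓ -1110✓ 0-001✓ 0-110✓ 00-01✓ 00-11✓ 000-1✓ 001-0✓ 001-1✓ 0010-✓ 0011-✓ 1-000✓ 1-001✓ 1-110✓ 1-111✓ 1000-✓ 1011-✓ 1100-✓ 1111-✓
Round 2: --001 --110 -011- 00--1 001-- 1-00- 1-11-
PIs = {--001, --110, -011-, 00--1, 001--, 1-00-, 1-11-}
Coverage chart:
  m1: --001,00--1
  m3: 00--1 ←essential
  m4: 001-- ←essential
  m5: 00--1,001--
  m6: --110,-011-,001--
  m7: -011-,00--1,001--
  m14: --110 ←essential
  m17: --001,1-00-
  m22: --110,-011-,1-11-
  m23: -011-,1-11-
  m25: --001,1-00-
  m30: --110,1-11-
Essential: --110, 00--1, 001--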